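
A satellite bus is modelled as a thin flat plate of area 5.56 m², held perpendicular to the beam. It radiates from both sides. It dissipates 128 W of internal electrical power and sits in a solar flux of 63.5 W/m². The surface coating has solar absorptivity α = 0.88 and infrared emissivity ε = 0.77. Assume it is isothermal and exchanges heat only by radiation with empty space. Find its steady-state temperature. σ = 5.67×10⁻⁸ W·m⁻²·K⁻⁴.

At steady state, absorbed solar power + internal power = radiated power.
Absorbed: α·S·A_cross = 0.88·63.5·5.560 = 310.7 W (cross-section A).
Total input = 310.7 + 128 = 438.7 W.
Radiated: εσ·A_surf·T⁴ with A_surf = 2A = 11.12 m².
T⁴ = 438.7/(0.77·5.67×10⁻⁸·11.12) = 9.036×10⁸ K⁴.

T ≈ 173 K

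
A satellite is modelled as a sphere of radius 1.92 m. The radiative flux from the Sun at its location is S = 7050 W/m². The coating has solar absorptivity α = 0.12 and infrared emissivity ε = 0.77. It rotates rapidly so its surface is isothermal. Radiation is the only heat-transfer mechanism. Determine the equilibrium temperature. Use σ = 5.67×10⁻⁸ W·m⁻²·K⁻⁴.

At equilibrium, absorbed power = emitted power.
Absorbing cross-section = πr² = 11.58 m²; emitting surface = 4πr² = 46.32 m² (ratio 4).
αS·A_cross = εσ·A_surf·T⁴  ⇒  T⁴ = αS/(ε·4σ).
T⁴ = 0.120·7050/(0.77·4·5.67×10⁻⁸) = 4.844×10⁹ K⁴.
T = (4.844×10⁹)^(1/4).

T ≈ 264 K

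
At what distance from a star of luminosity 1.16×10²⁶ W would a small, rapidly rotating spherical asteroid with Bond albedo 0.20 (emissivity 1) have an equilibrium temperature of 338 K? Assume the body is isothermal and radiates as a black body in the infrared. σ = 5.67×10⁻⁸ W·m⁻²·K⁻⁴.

For an isothermal black-emitting sphere, (1−a)S·πr² = σ·4πr²·T⁴ ⇒ S = 4σT⁴/(1−a).
S = 4·5.67×10⁻⁸·(338)⁴/0.800 = 3700 W/m².
Flux falls as S = L/(4πd²), so d = √(L/(4πS)) = √(1.16×10²⁶/(4π·3700)).

d ≈ 4.99×10¹⁰ m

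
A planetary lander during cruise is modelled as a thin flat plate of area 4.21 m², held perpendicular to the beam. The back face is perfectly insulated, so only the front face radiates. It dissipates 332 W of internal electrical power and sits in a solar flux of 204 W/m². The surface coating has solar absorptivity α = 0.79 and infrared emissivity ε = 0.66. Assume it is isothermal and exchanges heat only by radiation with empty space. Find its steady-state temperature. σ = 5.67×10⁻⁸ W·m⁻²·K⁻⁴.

T ≈ 283 K

At steady state, absorbed solar power + internal power = radiated power.
Absorbed: α·S·A_cross = 0.79·204·4.210 = 678.5 W (cross-section A).
Total input = 678.5 + 332 = 1010 W.
Radiated: εσ·A_surf·T⁴ with A_surf = A = 4.210 m².
T⁴ = 1010/(0.66·5.67×10⁻⁸·4.210) = 6.414×10⁹ K⁴.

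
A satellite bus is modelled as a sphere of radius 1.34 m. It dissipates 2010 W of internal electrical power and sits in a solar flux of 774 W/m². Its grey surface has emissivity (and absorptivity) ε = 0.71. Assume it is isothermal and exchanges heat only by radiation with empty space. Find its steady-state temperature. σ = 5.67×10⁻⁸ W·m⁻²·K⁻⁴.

T ≈ 274 K

At steady state, absorbed solar power + internal power = radiated power.
Absorbed: α·S·A_cross = 0.71·774·5.641 = 3100 W (cross-section πr²).
Total input = 3100 + 2010 = 5110 W.
Radiated: εσ·A_surf·T⁴ with A_surf = 4πr² = 22.56 m².
T⁴ = 5110/(0.71·5.67×10⁻⁸·22.56) = 5.625×10⁹ K⁴.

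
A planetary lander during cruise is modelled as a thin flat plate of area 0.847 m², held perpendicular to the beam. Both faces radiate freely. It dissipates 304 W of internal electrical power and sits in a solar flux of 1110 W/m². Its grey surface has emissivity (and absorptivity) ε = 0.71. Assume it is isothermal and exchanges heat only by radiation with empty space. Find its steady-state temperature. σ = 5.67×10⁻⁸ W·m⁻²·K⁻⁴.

At steady state, absorbed solar power + internal power = radiated power.
Absorbed: α·S·A_cross = 0.71·1110·0.8470 = 667.5 W (cross-section A).
Total input = 667.5 + 304 = 971.5 W.
Radiated: εσ·A_surf·T⁴ with A_surf = 2A = 1.694 m².
T⁴ = 971.5/(0.71·5.67×10⁻⁸·1.694) = 1.425×10¹⁰ K⁴.

T ≈ 345 K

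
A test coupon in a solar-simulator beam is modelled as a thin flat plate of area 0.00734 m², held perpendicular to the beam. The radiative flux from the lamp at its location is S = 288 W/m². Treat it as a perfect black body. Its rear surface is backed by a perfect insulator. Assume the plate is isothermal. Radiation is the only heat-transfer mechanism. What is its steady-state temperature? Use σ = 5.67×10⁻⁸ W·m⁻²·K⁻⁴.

At equilibrium, absorbed power = emitted power.
Absorbing cross-section = A = 0.007340 m²; emitting surface = A = 0.007340 m² (ratio 1).
S·A_cross = εσ·A_surf·T⁴  ⇒  T⁴ = S/(1σ).
T⁴ = 1.00·288/(1·5.67×10⁻⁸) = 5.079×10⁹ K⁴.
T = (5.079×10⁹)^(1/4).

T ≈ 267 K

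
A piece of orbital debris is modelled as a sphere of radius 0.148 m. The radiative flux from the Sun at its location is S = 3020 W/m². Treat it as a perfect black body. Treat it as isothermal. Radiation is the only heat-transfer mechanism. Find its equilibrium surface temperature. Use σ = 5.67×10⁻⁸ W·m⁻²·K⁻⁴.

T ≈ 340 K

At equilibrium, absorbed power = emitted power.
Absorbing cross-section = πr² = 0.06881 m²; emitting surface = 4πr² = 0.2753 m² (ratio 4).
S·A_cross = εσ·A_surf·T⁴  ⇒  T⁴ = S/(4σ).
T⁴ = 1.00·3020/(4·5.67×10⁻⁸) = 1.332×10¹⁰ K⁴.
T = (1.332×10¹⁰)^(1/4).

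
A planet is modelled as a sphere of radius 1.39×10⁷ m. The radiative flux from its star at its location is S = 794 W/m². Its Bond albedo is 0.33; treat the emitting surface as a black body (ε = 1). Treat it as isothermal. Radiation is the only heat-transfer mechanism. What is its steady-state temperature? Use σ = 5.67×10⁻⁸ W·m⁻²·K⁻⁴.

At equilibrium, absorbed power = emitted power.
Absorbing cross-section = πr² = 6.070×10¹⁴ m²; emitting surface = 4πr² = 2.428×10¹⁵ m² (ratio 4).
(1−a)S·A_cross = εσ·A_surf·T⁴  ⇒  T⁴ = (1−a)S/(4σ).
T⁴ = 0.670·794/(4·5.67×10⁻⁸) = 2.346×10⁹ K⁴.
T = (2.346×10⁹)^(1/4).

T ≈ 220 K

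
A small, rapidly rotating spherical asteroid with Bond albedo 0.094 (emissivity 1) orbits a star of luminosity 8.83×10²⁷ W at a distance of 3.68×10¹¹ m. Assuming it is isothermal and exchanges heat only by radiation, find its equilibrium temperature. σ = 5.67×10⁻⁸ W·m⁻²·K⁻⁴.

T ≈ 379 K

First find the stellar flux at distance d: S = L/(4πd²) = 8.83×10²⁷/(4π·(3.68×10¹¹)²) = 5189 W/m².
For an isothermal sphere, absorbed (1−a)S·πr² = emitted σ·4πr²·T⁴, so T⁴ = (1−a)S/(4σ).
T⁴ = 0.906·5189/(4·5.67×10⁻⁸) = 2.073×10¹⁰ K⁴.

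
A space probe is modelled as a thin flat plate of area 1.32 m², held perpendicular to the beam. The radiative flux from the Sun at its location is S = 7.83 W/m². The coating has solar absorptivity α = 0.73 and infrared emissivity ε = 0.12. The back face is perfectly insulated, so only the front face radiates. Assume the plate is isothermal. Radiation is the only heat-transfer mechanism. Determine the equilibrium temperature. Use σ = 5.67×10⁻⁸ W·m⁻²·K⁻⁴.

T ≈ 170 K

At equilibrium, absorbed power = emitted power.
Absorbing cross-section = A = 1.320 m²; emitting surface = A = 1.320 m² (ratio 1).
αS·A_cross = εσ·A_surf·T⁴  ⇒  T⁴ = αS/(ε·1σ).
T⁴ = 0.730·7.83/(0.12·1·5.67×10⁻⁸) = 8.401×10⁸ K⁴.
T = (8.401×10⁸)^(1/4).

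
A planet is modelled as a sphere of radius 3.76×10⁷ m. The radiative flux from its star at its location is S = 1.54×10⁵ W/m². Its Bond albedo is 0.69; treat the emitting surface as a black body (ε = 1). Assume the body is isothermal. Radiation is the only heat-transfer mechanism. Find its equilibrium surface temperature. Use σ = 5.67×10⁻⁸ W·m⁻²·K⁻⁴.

At equilibrium, absorbed power = emitted power.
Absorbing cross-section = πr² = 4.441×10¹⁵ m²; emitting surface = 4πr² = 1.777×10¹⁶ m² (ratio 4).
(1−a)S·A_cross = εσ·A_surf·T⁴  ⇒  T⁴ = (1−a)S/(4σ).
T⁴ = 0.310·1.54×10⁵/(4·5.67×10⁻⁸) = 2.105×10¹¹ K⁴.
T = (2.105×10¹¹)^(1/4).

T ≈ 677 K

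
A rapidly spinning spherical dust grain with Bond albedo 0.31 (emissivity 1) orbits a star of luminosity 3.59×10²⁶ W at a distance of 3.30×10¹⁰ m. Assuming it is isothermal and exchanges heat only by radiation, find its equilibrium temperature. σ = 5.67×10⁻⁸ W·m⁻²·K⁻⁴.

T ≈ 532 K

First find the stellar flux at distance d: S = L/(4πd²) = 3.59×10²⁶/(4π·(3.30×10¹⁰)²) = 26230 W/m².
For an isothermal sphere, absorbed (1−a)S·πr² = emitted σ·4πr²·T⁴, so T⁴ = (1−a)S/(4σ).
T⁴ = 0.690·26230/(4·5.67×10⁻⁸) = 7.981×10¹⁰ K⁴.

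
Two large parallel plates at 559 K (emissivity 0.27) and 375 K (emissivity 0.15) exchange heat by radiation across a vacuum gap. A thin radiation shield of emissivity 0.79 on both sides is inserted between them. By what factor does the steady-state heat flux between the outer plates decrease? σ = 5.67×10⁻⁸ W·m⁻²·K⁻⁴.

factor ≈ 1.16

Without shield: q₀ = σΔ(T⁴)/(1/ε₁+1/ε₂−1) with denominator 9.370.
With shield the two gaps are in series; the resistances add: (1/ε₁+1/ε_s−1)+(1/ε_s+1/ε₂−1) = 3.970+6.932 = 10.90.
Heat-flux ratio q₀/q = 10.90/9.370.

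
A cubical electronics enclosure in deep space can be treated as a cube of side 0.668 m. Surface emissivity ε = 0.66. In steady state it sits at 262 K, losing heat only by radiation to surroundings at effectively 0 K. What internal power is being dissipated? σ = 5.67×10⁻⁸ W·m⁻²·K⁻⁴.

P ≈ 472 W

Steady state: P = εσA T⁴.
A = 6L² = 2.677 m²; T⁴ = (262)⁴ = 4.712×10⁹ K⁴.
P = 0.66 × 5.67×10⁻⁸ × 2.677 × 4.712×10⁹.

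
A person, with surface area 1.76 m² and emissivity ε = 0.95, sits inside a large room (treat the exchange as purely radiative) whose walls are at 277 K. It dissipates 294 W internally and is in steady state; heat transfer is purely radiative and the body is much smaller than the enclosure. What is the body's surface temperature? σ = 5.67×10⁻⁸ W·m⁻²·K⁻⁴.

T ≈ 308 K

For a small grey body in a large enclosure, net radiated power = εσA(T⁴ − T_w⁴).
Steady state: P = εσA(T⁴ − T_w⁴) with A = 1.76 m².
T⁴ = P/(εσA) + T_w⁴ = 294/(0.95·5.67×10⁻⁸·1.760) + (277)⁴
    = 3.101×10⁹ + 5.887×10⁹ = 8.989×10⁹ K⁴.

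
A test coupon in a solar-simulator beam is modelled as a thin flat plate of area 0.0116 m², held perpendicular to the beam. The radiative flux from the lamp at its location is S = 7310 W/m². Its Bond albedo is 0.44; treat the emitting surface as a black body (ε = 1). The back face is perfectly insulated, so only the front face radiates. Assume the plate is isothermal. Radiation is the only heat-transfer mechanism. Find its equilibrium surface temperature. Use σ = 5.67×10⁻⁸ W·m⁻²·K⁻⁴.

At equilibrium, absorbed power = emitted power.
Absorbing cross-section = A = 0.01160 m²; emitting surface = A = 0.01160 m² (ratio 1).
(1−a)S·A_cross = εσ·A_surf·T⁴  ⇒  T⁴ = (1−a)S/(1σ).
T⁴ = 0.560·7310/(1·5.67×10⁻⁸) = 7.220×10¹⁰ K⁴.
T = (7.220×10¹⁰)^(1/4).

T ≈ 518 K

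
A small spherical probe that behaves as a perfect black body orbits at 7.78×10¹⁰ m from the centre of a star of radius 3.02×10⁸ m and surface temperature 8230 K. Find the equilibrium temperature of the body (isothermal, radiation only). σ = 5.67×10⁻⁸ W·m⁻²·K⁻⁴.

The star's surface emits σT_*⁴; at distance d the flux is S = σT_*⁴(R_*/d)².
S = 5.67×10⁻⁸·(8230)⁴·(3.02×10⁸/7.78×10¹⁰)² = 3920 W/m².
For an isothermal sphere T⁴ = (1−a)S/(4σ) = 1.728×10¹⁰ K⁴.

T ≈ 363 K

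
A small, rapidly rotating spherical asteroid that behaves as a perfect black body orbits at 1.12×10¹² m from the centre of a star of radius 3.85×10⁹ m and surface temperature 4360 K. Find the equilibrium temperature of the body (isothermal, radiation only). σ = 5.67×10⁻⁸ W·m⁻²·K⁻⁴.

T ≈ 181 K

The star's surface emits σT_*⁴; at distance d the flux is S = σT_*⁴(R_*/d)².
S = 5.67×10⁻⁸·(4360)⁴·(3.85×10⁹/1.12×10¹²)² = 242.1 W/m².
For an isothermal sphere T⁴ = (1−a)S/(4σ) = 1.068×10⁹ K⁴.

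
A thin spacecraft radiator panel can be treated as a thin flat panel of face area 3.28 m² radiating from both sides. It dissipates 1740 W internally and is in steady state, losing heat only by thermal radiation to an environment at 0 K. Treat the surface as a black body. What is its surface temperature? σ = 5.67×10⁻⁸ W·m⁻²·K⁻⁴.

Steady state: internal power = radiated power, P = εσA T⁴.
Radiating area A = 2·3.28 = 6.560 m².
T⁴ = P/(εσA) = 1740/(1.0·5.67×10⁻⁸·6.560) = 4.678×10⁹ K⁴.
T = (4.678×10⁹)^(1/4).

T ≈ 262 K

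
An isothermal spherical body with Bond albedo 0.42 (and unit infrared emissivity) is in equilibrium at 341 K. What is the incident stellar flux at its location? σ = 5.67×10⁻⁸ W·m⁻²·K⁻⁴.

(1−a)S·πr² = σ·4πr²·T⁴ ⇒ S = 4σT⁴/(1−a).
S = 4·5.67×10⁻⁸·1.352×10¹⁰/0.580.

S ≈ 5290 W/m²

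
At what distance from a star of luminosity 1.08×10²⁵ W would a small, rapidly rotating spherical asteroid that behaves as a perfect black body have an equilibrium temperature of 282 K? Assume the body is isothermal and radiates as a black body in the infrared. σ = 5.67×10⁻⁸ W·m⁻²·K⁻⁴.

d ≈ 2.45×10¹⁰ m

For an isothermal black-emitting sphere, (1−a)S·πr² = σ·4πr²·T⁴ ⇒ S = 4σT⁴/(1−a).
S = 4·5.67×10⁻⁸·(282)⁴/1.00 = 1434 W/m².
Flux falls as S = L/(4πd²), so d = √(L/(4πS)) = √(1.08×10²⁵/(4π·1434)).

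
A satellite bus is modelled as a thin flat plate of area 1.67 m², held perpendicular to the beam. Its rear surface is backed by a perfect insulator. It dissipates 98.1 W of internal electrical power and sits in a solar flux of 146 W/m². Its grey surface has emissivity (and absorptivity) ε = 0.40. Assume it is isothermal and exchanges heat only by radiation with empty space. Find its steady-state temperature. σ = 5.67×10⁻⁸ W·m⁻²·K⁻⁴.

T ≈ 268 K

At steady state, absorbed solar power + internal power = radiated power.
Absorbed: α·S·A_cross = 0.40·146·1.670 = 97.53 W (cross-section A).
Total input = 97.53 + 98.1 = 195.6 W.
Radiated: εσ·A_surf·T⁴ with A_surf = A = 1.670 m².
T⁴ = 195.6/(0.40·5.67×10⁻⁸·1.670) = 5.165×10⁹ K⁴.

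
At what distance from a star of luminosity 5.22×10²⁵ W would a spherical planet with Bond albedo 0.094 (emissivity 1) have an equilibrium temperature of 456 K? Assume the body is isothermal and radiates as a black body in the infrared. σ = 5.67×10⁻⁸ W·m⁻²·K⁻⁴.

For an isothermal black-emitting sphere, (1−a)S·πr² = σ·4πr²·T⁴ ⇒ S = 4σT⁴/(1−a).
S = 4·5.67×10⁻⁸·(456)⁴/0.906 = 10820 W/m².
Flux falls as S = L/(4πd²), so d = √(L/(4πS)) = √(5.22×10²⁵/(4π·10820)).

d ≈ 1.96×10¹⁰ m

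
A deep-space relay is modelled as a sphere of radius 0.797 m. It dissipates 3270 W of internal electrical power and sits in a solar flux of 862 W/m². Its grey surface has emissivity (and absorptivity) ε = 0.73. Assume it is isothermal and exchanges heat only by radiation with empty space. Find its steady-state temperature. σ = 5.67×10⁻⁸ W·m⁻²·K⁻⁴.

At steady state, absorbed solar power + internal power = radiated power.
Absorbed: α·S·A_cross = 0.73·862·1.996 = 1256 W (cross-section πr²).
Total input = 1256 + 3270 = 4526 W.
Radiated: εσ·A_surf·T⁴ with A_surf = 4πr² = 7.982 m².
T⁴ = 4526/(0.73·5.67×10⁻⁸·7.982) = 1.370×10¹⁰ K⁴.

T ≈ 342 K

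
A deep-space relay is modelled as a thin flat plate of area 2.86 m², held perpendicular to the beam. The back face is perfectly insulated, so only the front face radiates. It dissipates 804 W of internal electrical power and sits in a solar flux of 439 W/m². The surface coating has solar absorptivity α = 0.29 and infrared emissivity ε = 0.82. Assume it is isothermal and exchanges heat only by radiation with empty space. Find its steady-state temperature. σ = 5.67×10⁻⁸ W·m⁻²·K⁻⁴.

At steady state, absorbed solar power + internal power = radiated power.
Absorbed: α·S·A_cross = 0.29·439·2.860 = 364.1 W (cross-section A).
Total input = 364.1 + 804 = 1168 W.
Radiated: εσ·A_surf·T⁴ with A_surf = A = 2.860 m².
T⁴ = 1168/(0.82·5.67×10⁻⁸·2.860) = 8.785×10⁹ K⁴.

T ≈ 306 K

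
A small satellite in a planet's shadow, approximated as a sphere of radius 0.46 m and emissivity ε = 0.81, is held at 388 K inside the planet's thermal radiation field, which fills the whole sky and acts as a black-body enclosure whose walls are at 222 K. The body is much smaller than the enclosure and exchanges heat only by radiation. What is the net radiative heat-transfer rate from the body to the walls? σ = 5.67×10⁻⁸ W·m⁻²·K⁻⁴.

For a small grey body in a large enclosure: P_net = εσA(T_body⁴ − T_wall⁴).
A = 4πr² = 2.659 m²; T_body⁴ − T_wall⁴ = 2.266×10¹⁰ − 2.429×10⁹ = 2.023×10¹⁰ K⁴.
|P_net| = 0.81·5.67×10⁻⁸·2.659·2.023×10¹⁰.

P_net ≈ 2470 W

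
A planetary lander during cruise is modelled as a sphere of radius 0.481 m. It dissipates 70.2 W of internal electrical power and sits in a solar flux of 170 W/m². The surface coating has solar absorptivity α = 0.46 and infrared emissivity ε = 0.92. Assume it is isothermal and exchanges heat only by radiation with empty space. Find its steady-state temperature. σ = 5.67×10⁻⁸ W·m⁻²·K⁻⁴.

At steady state, absorbed solar power + internal power = radiated power.
Absorbed: α·S·A_cross = 0.46·170·0.7268 = 56.84 W (cross-section πr²).
Total input = 56.84 + 70.2 = 127.0 W.
Radiated: εσ·A_surf·T⁴ with A_surf = 4πr² = 2.907 m².
T⁴ = 127.0/(0.92·5.67×10⁻⁸·2.907) = 8.377×10⁸ K⁴.

T ≈ 170 K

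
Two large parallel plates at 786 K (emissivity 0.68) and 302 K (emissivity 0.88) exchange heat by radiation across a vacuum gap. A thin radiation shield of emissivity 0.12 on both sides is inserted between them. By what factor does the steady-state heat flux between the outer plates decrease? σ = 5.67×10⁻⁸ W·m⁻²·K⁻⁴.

factor ≈ 10.7

Without shield: q₀ = σΔ(T⁴)/(1/ε₁+1/ε₂−1) with denominator 1.607.
With shield the two gaps are in series; the resistances add: (1/ε₁+1/ε_s−1)+(1/ε_s+1/ε₂−1) = 8.804+8.470 = 17.27.
Heat-flux ratio q₀/q = 17.27/1.607.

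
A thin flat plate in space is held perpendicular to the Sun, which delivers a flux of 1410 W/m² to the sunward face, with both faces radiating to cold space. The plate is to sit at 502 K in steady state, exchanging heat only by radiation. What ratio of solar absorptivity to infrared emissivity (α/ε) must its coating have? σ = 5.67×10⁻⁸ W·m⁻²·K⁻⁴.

Balance: αS·A = εσ·2A·T⁴ ⇒ α/ε = 2σT⁴/S.
α/ε = 2·5.67×10⁻⁸·(502)⁴/1410 = 2·5.67×10⁻⁸·6.351×10¹⁰/1410.

α/ε ≈ 5.11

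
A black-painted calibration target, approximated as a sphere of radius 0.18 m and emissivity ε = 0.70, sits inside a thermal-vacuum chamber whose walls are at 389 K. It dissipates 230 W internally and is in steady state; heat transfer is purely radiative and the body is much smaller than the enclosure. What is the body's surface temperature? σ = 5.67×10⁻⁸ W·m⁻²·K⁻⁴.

T ≈ 439 K

For a small grey body in a large enclosure, net radiated power = εσA(T⁴ − T_w⁴).
Steady state: P = εσA(T⁴ − T_w⁴) with A = 4πr² = 0.4072 m².
T⁴ = P/(εσA) + T_w⁴ = 230/(0.70·5.67×10⁻⁸·0.4072) + (389)⁴
    = 1.423×10¹⁰ + 2.290×10¹⁰ = 3.713×10¹⁰ K⁴.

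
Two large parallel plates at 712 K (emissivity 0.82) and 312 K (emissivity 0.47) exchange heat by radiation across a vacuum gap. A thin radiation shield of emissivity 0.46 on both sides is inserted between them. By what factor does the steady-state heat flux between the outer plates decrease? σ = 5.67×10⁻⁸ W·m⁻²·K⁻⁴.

factor ≈ 2.43

Without shield: q₀ = σΔ(T⁴)/(1/ε₁+1/ε₂−1) with denominator 2.347.
With shield the two gaps are in series; the resistances add: (1/ε₁+1/ε_s−1)+(1/ε_s+1/ε₂−1) = 2.393+3.302 = 5.695.
Heat-flux ratio q₀/q = 5.695/2.347.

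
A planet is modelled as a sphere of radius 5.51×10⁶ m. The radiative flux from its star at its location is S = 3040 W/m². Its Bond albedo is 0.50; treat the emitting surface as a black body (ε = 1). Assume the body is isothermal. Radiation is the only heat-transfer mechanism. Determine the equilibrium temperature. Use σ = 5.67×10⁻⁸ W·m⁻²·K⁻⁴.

T ≈ 286 K

At equilibrium, absorbed power = emitted power.
Absorbing cross-section = πr² = 9.538×10¹³ m²; emitting surface = 4πr² = 3.815×10¹⁴ m² (ratio 4).
(1−a)S·A_cross = εσ·A_surf·T⁴  ⇒  T⁴ = (1−a)S/(4σ).
T⁴ = 0.500·3040/(4·5.67×10⁻⁸) = 6.702×10⁹ K⁴.
T = (6.702×10⁹)^(1/4).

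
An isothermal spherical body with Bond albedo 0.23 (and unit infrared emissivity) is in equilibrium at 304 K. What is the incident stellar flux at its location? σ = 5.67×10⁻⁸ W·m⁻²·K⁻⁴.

S ≈ 2520 W/m²

(1−a)S·πr² = σ·4πr²·T⁴ ⇒ S = 4σT⁴/(1−a).
S = 4·5.67×10⁻⁸·8.541×10⁹/0.770.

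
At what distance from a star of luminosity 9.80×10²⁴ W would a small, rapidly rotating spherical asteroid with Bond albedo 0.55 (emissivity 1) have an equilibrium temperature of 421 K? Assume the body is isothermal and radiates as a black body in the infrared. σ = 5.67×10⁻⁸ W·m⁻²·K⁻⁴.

For an isothermal black-emitting sphere, (1−a)S·πr² = σ·4πr²·T⁴ ⇒ S = 4σT⁴/(1−a).
S = 4·5.67×10⁻⁸·(421)⁴/0.450 = 15830 W/m².
Flux falls as S = L/(4πd²), so d = √(L/(4πS)) = √(9.80×10²⁴/(4π·15830)).

d ≈ 7.02×10⁹ m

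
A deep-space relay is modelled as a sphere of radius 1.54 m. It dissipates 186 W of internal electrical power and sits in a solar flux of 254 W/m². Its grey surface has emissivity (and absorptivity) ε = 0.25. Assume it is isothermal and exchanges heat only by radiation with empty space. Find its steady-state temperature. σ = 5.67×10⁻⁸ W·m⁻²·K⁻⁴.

T ≈ 199 K

At steady state, absorbed solar power + internal power = radiated power.
Absorbed: α·S·A_cross = 0.25·254·7.451 = 473.1 W (cross-section πr²).
Total input = 473.1 + 186 = 659.1 W.
Radiated: εσ·A_surf·T⁴ with A_surf = 4πr² = 29.80 m².
T⁴ = 659.1/(0.25·5.67×10⁻⁸·29.80) = 1.560×10⁹ K⁴.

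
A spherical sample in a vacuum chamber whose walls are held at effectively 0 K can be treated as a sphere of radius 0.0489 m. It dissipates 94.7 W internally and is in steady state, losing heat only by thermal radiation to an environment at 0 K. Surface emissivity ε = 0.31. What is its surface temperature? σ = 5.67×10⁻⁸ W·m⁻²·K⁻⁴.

T ≈ 651 K

Steady state: internal power = radiated power, P = εσA T⁴.
Radiating area A = 4πr² = 0.03005 m².
T⁴ = P/(εσA) = 94.7/(0.31·5.67×10⁻⁸·0.03005) = 1.793×10¹¹ K⁴.
T = (1.793×10¹¹)^(1/4).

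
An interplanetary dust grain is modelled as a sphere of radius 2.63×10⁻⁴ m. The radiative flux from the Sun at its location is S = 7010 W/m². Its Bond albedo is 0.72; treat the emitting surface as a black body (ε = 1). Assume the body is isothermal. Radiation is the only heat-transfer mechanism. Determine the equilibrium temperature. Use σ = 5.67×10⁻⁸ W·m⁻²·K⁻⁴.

At equilibrium, absorbed power = emitted power.
Absorbing cross-section = πr² = 2.173×10⁻⁷ m²; emitting surface = 4πr² = 8.692×10⁻⁷ m² (ratio 4).
(1−a)S·A_cross = εσ·A_surf·T⁴  ⇒  T⁴ = (1−a)S/(4σ).
T⁴ = 0.280·7010/(4·5.67×10⁻⁸) = 8.654×10⁹ K⁴.
T = (8.654×10⁹)^(1/4).

T ≈ 305 K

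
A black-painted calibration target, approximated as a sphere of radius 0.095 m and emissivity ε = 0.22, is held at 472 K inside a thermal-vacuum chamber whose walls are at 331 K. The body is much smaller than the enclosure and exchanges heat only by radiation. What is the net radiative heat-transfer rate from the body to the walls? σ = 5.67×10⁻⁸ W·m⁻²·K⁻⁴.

For a small grey body in a large enclosure: P_net = εσA(T_body⁴ − T_wall⁴).
A = 4πr² = 0.1134 m²; T_body⁴ − T_wall⁴ = 4.963×10¹⁰ − 1.200×10¹⁰ = 3.763×10¹⁰ K⁴.
|P_net| = 0.22·5.67×10⁻⁸·0.1134·3.763×10¹⁰.

P_net ≈ 53.2 W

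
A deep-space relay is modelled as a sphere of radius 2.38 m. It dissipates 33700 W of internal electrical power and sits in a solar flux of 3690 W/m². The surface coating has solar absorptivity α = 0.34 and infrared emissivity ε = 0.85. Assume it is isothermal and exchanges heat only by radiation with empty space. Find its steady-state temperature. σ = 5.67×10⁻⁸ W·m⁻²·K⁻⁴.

At steady state, absorbed solar power + internal power = radiated power.
Absorbed: α·S·A_cross = 0.34·3690·17.80 = 22330 W (cross-section πr²).
Total input = 22330 + 33700 = 56030 W.
Radiated: εσ·A_surf·T⁴ with A_surf = 4πr² = 71.18 m².
T⁴ = 56030/(0.85·5.67×10⁻⁸·71.18) = 1.633×10¹⁰ K⁴.

T ≈ 357 K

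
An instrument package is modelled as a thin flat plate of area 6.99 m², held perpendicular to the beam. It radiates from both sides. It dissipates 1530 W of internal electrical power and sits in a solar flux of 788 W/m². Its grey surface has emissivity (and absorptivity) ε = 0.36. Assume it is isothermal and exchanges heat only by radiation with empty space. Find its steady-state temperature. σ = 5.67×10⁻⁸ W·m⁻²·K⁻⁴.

At steady state, absorbed solar power + internal power = radiated power.
Absorbed: α·S·A_cross = 0.36·788·6.990 = 1983 W (cross-section A).
Total input = 1983 + 1530 = 3513 W.
Radiated: εσ·A_surf·T⁴ with A_surf = 2A = 13.98 m².
T⁴ = 3513/(0.36·5.67×10⁻⁸·13.98) = 1.231×10¹⁰ K⁴.

T ≈ 333 K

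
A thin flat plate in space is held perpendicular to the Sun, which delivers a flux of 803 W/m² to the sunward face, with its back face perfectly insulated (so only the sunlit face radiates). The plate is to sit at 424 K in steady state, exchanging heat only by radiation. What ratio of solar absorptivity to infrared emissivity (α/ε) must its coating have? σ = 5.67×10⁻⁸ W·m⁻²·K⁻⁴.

Balance: αS·A = εσ·1A·T⁴ ⇒ α/ε = σT⁴/S.
α/ε = 5.67×10⁻⁸·(424)⁴/803 = 5.67×10⁻⁸·3.232×10¹⁰/803.

α/ε ≈ 2.28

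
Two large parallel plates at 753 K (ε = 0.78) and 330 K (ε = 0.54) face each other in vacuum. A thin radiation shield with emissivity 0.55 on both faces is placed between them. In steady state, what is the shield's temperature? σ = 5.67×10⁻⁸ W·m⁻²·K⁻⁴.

In steady state the net flux on the hot side equals that on the cold side.
σ(T₁⁴−T_s⁴)/D₁ = σ(T_s⁴−T₂⁴)/D₂, with D₁ = 1/ε₁+1/ε_s−1 = 2.100, D₂ = 1/ε_s+1/ε₂−1 = 2.670.
Solve for T_s⁴: T_s⁴ = (D₂·T₁⁴ + D₁·T₂⁴)/(D₁+D₂) = 1.852×10¹¹ K⁴.

T_s ≈ 656 K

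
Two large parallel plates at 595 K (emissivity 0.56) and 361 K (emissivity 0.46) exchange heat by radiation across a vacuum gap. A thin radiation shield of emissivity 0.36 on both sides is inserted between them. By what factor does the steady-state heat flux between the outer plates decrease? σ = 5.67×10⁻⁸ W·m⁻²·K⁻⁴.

Without shield: q₀ = σΔ(T⁴)/(1/ε₁+1/ε₂−1) with denominator 2.960.
With shield the two gaps are in series; the resistances add: (1/ε₁+1/ε_s−1)+(1/ε_s+1/ε₂−1) = 3.563+3.952 = 7.515.
Heat-flux ratio q₀/q = 7.515/2.960.

factor ≈ 2.54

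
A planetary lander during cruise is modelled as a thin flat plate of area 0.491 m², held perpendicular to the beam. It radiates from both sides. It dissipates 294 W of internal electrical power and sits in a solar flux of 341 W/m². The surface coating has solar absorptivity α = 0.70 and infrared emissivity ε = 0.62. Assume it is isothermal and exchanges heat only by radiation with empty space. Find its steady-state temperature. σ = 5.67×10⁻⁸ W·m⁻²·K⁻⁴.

T ≈ 330 K

At steady state, absorbed solar power + internal power = radiated power.
Absorbed: α·S·A_cross = 0.70·341·0.4910 = 117.2 W (cross-section A).
Total input = 117.2 + 294 = 411.2 W.
Radiated: εσ·A_surf·T⁴ with A_surf = 2A = 0.9820 m².
T⁴ = 411.2/(0.62·5.67×10⁻⁸·0.9820) = 1.191×10¹⁰ K⁴.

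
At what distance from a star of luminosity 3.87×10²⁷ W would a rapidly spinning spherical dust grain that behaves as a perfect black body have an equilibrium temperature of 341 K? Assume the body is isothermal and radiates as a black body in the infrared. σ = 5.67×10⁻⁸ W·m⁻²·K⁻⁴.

d ≈ 3.17×10¹¹ m

For an isothermal black-emitting sphere, (1−a)S·πr² = σ·4πr²·T⁴ ⇒ S = 4σT⁴/(1−a).
S = 4·5.67×10⁻⁸·(341)⁴/1.00 = 3067 W/m².
Flux falls as S = L/(4πd²), so d = √(L/(4πS)) = √(3.87×10²⁷/(4π·3067)).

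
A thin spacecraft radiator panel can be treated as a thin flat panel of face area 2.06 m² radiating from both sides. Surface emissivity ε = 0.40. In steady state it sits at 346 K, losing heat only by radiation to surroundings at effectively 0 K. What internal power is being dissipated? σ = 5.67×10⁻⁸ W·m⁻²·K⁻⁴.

Steady state: P = εσA T⁴.
A = 2·2.06 = 4.120 m²; T⁴ = (346)⁴ = 1.433×10¹⁰ K⁴.
P = 0.40 × 5.67×10⁻⁸ × 4.120 × 1.433×10¹⁰.

P ≈ 1340 W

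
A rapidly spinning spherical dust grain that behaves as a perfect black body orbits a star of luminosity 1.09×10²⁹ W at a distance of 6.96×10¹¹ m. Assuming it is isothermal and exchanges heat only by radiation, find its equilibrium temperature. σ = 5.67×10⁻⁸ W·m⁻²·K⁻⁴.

T ≈ 530 K

First find the stellar flux at distance d: S = L/(4πd²) = 1.09×10²⁹/(4π·(6.96×10¹¹)²) = 17910 W/m².
For an isothermal sphere, absorbed (1−a)S·πr² = emitted σ·4πr²·T⁴, so T⁴ = (1−a)S/(4σ).
T⁴ = 1.00·17910/(4·5.67×10⁻⁸) = 7.895×10¹⁰ K⁴.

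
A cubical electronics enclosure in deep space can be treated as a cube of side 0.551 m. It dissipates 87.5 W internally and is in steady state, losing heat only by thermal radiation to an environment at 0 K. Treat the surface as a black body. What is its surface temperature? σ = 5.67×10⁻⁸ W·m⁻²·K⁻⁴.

Steady state: internal power = radiated power, P = εσA T⁴.
Radiating area A = 6L² = 1.822 m².
T⁴ = P/(εσA) = 87.5/(1.0·5.67×10⁻⁸·1.822) = 8.472×10⁸ K⁴.
T = (8.472×10⁸)^(1/4).

T ≈ 171 K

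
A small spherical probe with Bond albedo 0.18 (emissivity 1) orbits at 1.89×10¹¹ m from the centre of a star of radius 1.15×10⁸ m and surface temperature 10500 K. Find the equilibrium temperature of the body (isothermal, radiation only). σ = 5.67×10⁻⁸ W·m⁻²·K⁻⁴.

T ≈ 174 K

The star's surface emits σT_*⁴; at distance d the flux is S = σT_*⁴(R_*/d)².
S = 5.67×10⁻⁸·(10500)⁴·(1.15×10⁸/1.89×10¹¹)² = 255.2 W/m².
For an isothermal sphere T⁴ = (1−a)S/(4σ) = 9.225×10⁸ K⁴.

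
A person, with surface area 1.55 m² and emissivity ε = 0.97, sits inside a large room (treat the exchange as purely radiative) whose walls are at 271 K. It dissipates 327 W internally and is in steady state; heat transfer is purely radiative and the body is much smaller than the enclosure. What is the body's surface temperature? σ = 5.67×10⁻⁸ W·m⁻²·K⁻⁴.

T ≈ 310 K

For a small grey body in a large enclosure, net radiated power = εσA(T⁴ − T_w⁴).
Steady state: P = εσA(T⁴ − T_w⁴) with A = 1.55 m².
T⁴ = P/(εσA) + T_w⁴ = 327/(0.97·5.67×10⁻⁸·1.550) + (271)⁴
    = 3.836×10⁹ + 5.394×10⁹ = 9.229×10⁹ K⁴.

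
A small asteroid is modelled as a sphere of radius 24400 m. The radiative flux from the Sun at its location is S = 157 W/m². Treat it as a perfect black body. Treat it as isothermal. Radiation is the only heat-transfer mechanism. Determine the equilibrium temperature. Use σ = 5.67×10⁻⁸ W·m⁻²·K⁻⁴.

At equilibrium, absorbed power = emitted power.
Absorbing cross-section = πr² = 1.870×10⁹ m²; emitting surface = 4πr² = 7.482×10⁹ m² (ratio 4).
S·A_cross = εσ·A_surf·T⁴  ⇒  T⁴ = S/(4σ).
T⁴ = 1.00·157/(4·5.67×10⁻⁸) = 6.922×10⁸ K⁴.
T = (6.922×10⁸)^(1/4).

T ≈ 162 K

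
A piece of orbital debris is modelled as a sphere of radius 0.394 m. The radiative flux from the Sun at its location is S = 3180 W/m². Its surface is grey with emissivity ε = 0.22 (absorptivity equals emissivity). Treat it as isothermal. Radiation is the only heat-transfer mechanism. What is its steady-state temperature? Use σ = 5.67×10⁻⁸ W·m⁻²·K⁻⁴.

T ≈ 344 K

At equilibrium, absorbed power = emitted power.
Absorbing cross-section = πr² = 0.4877 m²; emitting surface = 4πr² = 1.951 m² (ratio 4).
εS·A_cross = εσ·A_surf·T⁴  ⇒  T⁴ = S/(4σ)   (ε cancels).
T⁴ = 3180/(4·5.67×10⁻⁸) = 1.402×10¹⁰ K⁴.
T = (1.402×10¹⁰)^(1/4).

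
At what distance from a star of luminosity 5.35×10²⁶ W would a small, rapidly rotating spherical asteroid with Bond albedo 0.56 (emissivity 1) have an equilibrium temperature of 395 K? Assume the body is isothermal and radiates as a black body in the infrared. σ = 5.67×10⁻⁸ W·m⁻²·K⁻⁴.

d ≈ 5.82×10¹⁰ m

For an isothermal black-emitting sphere, (1−a)S·πr² = σ·4πr²·T⁴ ⇒ S = 4σT⁴/(1−a).
S = 4·5.67×10⁻⁸·(395)⁴/0.440 = 12550 W/m².
Flux falls as S = L/(4πd²), so d = √(L/(4πS)) = √(5.35×10²⁶/(4π·12550)).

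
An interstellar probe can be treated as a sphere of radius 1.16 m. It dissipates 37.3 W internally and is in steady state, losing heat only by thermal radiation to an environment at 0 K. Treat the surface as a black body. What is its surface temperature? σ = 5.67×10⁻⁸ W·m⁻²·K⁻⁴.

Steady state: internal power = radiated power, P = εσA T⁴.
Radiating area A = 4πr² = 16.91 m².
T⁴ = P/(εσA) = 37.3/(1.0·5.67×10⁻⁸·16.91) = 3.890×10⁷ K⁴.
T = (3.890×10⁷)^(1/4).

T ≈ 79.0 K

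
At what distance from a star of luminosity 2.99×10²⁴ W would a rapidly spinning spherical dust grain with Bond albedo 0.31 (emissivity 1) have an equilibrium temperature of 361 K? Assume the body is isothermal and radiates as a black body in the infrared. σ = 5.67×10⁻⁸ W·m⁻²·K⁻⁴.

d ≈ 6.53×10⁹ m

For an isothermal black-emitting sphere, (1−a)S·πr² = σ·4πr²·T⁴ ⇒ S = 4σT⁴/(1−a).
S = 4·5.67×10⁻⁸·(361)⁴/0.690 = 5582 W/m².
Flux falls as S = L/(4πd²), so d = √(L/(4πS)) = √(2.99×10²⁴/(4π·5582)).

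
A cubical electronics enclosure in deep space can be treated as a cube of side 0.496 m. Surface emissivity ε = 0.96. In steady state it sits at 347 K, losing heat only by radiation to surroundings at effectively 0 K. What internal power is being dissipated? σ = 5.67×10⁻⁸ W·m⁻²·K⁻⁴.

P ≈ 1160 W

Steady state: P = εσA T⁴.
A = 6L² = 1.476 m²; T⁴ = (347)⁴ = 1.450×10¹⁰ K⁴.
P = 0.96 × 5.67×10⁻⁸ × 1.476 × 1.450×10¹⁰.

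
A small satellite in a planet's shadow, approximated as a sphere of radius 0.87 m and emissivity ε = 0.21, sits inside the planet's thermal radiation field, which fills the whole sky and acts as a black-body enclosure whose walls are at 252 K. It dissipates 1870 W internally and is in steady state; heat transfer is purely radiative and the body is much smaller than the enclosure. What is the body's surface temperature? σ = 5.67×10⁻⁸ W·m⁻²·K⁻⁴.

For a small grey body in a large enclosure, net radiated power = εσA(T⁴ − T_w⁴).
Steady state: P = εσA(T⁴ − T_w⁴) with A = 4πr² = 9.511 m².
T⁴ = P/(εσA) + T_w⁴ = 1870/(0.21·5.67×10⁻⁸·9.511) + (252)⁴
    = 1.651×10¹⁰ + 4.033×10⁹ = 2.054×10¹⁰ K⁴.

T ≈ 379 K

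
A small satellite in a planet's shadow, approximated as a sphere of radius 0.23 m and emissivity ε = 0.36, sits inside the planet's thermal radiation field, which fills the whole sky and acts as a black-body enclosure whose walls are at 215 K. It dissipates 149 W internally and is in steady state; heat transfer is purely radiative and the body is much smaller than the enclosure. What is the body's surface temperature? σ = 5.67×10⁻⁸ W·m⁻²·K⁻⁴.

For a small grey body in a large enclosure, net radiated power = εσA(T⁴ − T_w⁴).
Steady state: P = εσA(T⁴ − T_w⁴) with A = 4πr² = 0.6648 m².
T⁴ = P/(εσA) + T_w⁴ = 149/(0.36·5.67×10⁻⁸·0.6648) + (215)⁴
    = 1.098×10¹⁰ + 2.137×10⁹ = 1.312×10¹⁰ K⁴.

T ≈ 338 K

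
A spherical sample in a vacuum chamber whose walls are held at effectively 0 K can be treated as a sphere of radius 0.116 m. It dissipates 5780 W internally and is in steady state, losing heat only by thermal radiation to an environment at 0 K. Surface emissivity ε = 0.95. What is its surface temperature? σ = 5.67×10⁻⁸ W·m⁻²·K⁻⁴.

Steady state: internal power = radiated power, P = εσA T⁴.
Radiating area A = 4πr² = 0.1691 m².
T⁴ = P/(εσA) = 5780/(0.95·5.67×10⁻⁸·0.1691) = 6.346×10¹¹ K⁴.
T = (6.346×10¹¹)^(1/4).

T ≈ 893 K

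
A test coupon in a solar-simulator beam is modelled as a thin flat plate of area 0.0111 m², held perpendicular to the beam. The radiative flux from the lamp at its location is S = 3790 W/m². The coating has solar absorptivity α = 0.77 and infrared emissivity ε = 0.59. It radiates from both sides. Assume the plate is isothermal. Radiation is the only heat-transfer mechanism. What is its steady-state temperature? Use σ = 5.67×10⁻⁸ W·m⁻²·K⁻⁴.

T ≈ 457 K

At equilibrium, absorbed power = emitted power.
Absorbing cross-section = A = 0.01110 m²; emitting surface = 2A = 0.02220 m² (ratio 2).
αS·A_cross = εσ·A_surf·T⁴  ⇒  T⁴ = αS/(ε·2σ).
T⁴ = 0.770·3790/(0.59·2·5.67×10⁻⁸) = 4.362×10¹⁰ K⁴.
T = (4.362×10¹⁰)^(1/4).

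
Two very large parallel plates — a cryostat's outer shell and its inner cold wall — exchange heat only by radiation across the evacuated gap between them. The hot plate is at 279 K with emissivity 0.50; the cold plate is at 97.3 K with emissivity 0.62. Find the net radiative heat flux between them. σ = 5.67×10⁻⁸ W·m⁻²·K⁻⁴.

For two infinite grey parallel plates, q = σ(T₁⁴ − T₂⁴)/(1/ε₁ + 1/ε₂ − 1).
T₁⁴ − T₂⁴ = 6.059×10⁹ − 8.963×10⁷ = 5.970×10⁹ K⁴.
1/ε₁ + 1/ε₂ − 1 = 2.000 + 1.613 − 1 = 2.613.
q = 5.67×10⁻⁸ × 5.970×10⁹ / 2.613.

q ≈ 130 W/m²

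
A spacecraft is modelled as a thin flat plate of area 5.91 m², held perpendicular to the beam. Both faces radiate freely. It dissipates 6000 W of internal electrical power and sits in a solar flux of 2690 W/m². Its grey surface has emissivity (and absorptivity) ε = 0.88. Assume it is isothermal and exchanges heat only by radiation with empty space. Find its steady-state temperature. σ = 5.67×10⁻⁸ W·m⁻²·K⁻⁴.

T ≈ 429 K

At steady state, absorbed solar power + internal power = radiated power.
Absorbed: α·S·A_cross = 0.88·2690·5.910 = 13990 W (cross-section A).
Total input = 13990 + 6000 = 19990 W.
Radiated: εσ·A_surf·T⁴ with A_surf = 2A = 11.82 m².
T⁴ = 19990/(0.88·5.67×10⁻⁸·11.82) = 3.389×10¹⁰ K⁴.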